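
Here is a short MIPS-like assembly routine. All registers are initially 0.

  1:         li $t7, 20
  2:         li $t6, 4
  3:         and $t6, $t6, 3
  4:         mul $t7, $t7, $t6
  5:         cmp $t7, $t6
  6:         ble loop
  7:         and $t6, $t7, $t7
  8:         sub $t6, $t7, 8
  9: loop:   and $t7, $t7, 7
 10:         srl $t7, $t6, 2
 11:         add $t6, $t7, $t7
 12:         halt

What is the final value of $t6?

$t7=20
$t6=4
$t6=4&3=0
$t7=20*0=0
cmp $t7, $t6  (cmp 0,0)
ble loop: taken
$t7=0&7=0
$t7=0>>2=0
$t6=0+0=0
halt.

0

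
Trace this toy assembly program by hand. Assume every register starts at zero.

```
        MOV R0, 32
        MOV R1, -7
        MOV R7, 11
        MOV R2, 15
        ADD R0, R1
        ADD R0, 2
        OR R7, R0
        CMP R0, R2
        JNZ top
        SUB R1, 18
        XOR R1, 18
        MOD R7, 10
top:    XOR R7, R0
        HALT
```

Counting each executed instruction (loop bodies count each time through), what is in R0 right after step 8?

27

R0=32
R1=-7
R7=11
R2=15
R0=32+(-7)=25
R0=25+2=27
R7=11|27=27
CMP R0, R2  (cmp 27,15)
After step 8: R0 = 27.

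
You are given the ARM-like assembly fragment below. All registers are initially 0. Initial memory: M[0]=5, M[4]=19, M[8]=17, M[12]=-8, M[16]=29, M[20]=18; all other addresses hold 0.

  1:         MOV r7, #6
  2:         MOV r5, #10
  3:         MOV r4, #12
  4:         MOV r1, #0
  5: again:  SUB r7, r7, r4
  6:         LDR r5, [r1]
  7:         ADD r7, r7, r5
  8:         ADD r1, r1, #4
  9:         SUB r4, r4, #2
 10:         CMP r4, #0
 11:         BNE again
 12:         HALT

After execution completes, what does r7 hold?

44

after MOV r7, #6: r7=6
after MOV r5, #10: r5=10
after MOV r4, #12: r4=12
after MOV r1, #0: r1=0
after SUB r7, r7, r4: r7=6-12=-6
after LDR r5, [r1]: r5=M[0]=5
after ADD r7, r7, r5: r7=(-6)+5=-1
after ADD r1, r1, #4: r1=0+4=4
after SUB r4, r4, #2: r4=12-2=10
CMP r4, #0  (cmp 10,0)
BNE again: taken
after SUB r7, r7, r4: r7=(-1)-10=-11
after LDR r5, [r1]: r5=M[4]=19
after ADD r7, r7, r5: r7=(-11)+19=8
after ADD r1, r1, #4: r1=4+4=8
after SUB r4, r4, #2: r4=10-2=8
CMP r4, #0  (cmp 8,0)
BNE again: taken
after SUB r7, r7, r4: r7=8-8=0
after LDR r5, [r1]: r5=M[8]=17
after ADD r7, r7, r5: r7=0+17=17
after ADD r1, r1, #4: r1=8+4=12
after SUB r4, r4, #2: r4=8-2=6
CMP r4, #0  (cmp 6,0)
BNE again: taken
after SUB r7, r7, r4: r7=17-6=11
after LDR r5, [r1]: r5=M[12]=-8
after ADD r7, r7, r5: r7=11+(-8)=3
after ADD r1, r1, #4: r1=12+4=16
after SUB r4, r4, #2: r4=6-2=4
CMP r4, #0  (cmp 4,0)
BNE again: taken
after SUB r7, r7, r4: r7=3-4=-1
after LDR r5, [r1]: r5=M[16]=29
after ADD r7, r7, r5: r7=(-1)+29=28
after ADD r1, r1, #4: r1=16+4=20
after SUB r4, r4, #2: r4=4-2=2
CMP r4, #0  (cmp 2,0)
BNE again: taken
after SUB r7, r7, r4: r7=28-2=26
after LDR r5, [r1]: r5=M[20]=18
after ADD r7, r7, r5: r7=26+18=44
after ADD r1, r1, #4: r1=20+4=24
after SUB r4, r4, #2: r4=2-2=0
CMP r4, #0  (cmp 0,0)
BNE again: not taken
halt.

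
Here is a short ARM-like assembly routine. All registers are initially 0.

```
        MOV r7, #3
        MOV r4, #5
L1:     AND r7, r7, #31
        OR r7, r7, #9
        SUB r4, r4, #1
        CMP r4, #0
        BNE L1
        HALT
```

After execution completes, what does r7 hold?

11

after MOV r7, #3: r7=3
after MOV r4, #5: r4=5
after AND r7, r7, #31: r7=3&31=3
after OR r7, r7, #9: r7=3|9=11
after SUB r4, r4, #1: r4=5-1=4
CMP r4, #0  (cmp 4,0)
BNE L1: taken
after AND r7, r7, #31: r7=11&31=11
after OR r7, r7, #9: r7=11|9=11
after SUB r4, r4, #1: r4=4-1=3
CMP r4, #0  (cmp 3,0)
BNE L1: taken
after AND r7, r7, #31: r7=11&31=11
after OR r7, r7, #9: r7=11|9=11
after SUB r4, r4, #1: r4=3-1=2
CMP r4, #0  (cmp 2,0)
BNE L1: taken
after AND r7, r7, #31: r7=11&31=11
after OR r7, r7, #9: r7=11|9=11
after SUB r4, r4, #1: r4=2-1=1
CMP r4, #0  (cmp 1,0)
BNE L1: taken
after AND r7, r7, #31: r7=11&31=11
after OR r7, r7, #9: r7=11|9=11
after SUB r4, r4, #1: r4=1-1=0
CMP r4, #0  (cmp 0,0)
BNE L1: not taken
halt.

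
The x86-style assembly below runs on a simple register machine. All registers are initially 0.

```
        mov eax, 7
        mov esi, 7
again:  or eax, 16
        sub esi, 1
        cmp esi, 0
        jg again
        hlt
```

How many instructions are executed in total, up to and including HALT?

eax=7
esi=7
eax=7|16=23
esi=7-1=6
cmp esi, 0  (cmp 6,0)
jg again: taken
eax=23|16=23
esi=6-1=5
cmp esi, 0  (cmp 5,0)
jg again: taken
eax=23|16=23
esi=5-1=4
cmp esi, 0  (cmp 4,0)
jg again: taken
eax=23|16=23
esi=4-1=3
cmp esi, 0  (cmp 3,0)
jg again: taken
eax=23|16=23
esi=3-1=2
cmp esi, 0  (cmp 2,0)
jg again: taken
eax=23|16=23
esi=2-1=1
cmp esi, 0  (cmp 1,0)
jg again: taken
eax=23|16=23
esi=1-1=0
cmp esi, 0  (cmp 0,0)
jg again: not taken
halt.
Total executed instructions: 31.

31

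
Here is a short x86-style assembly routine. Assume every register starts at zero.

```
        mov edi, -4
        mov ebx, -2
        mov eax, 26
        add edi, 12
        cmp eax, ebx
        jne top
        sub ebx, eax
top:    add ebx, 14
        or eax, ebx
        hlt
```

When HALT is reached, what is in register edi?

8

mov edi, -4 → edi=-4
mov ebx, -2 → ebx=-2
mov eax, 26 → eax=26
add edi, 12 → edi=(-4)+12=8
cmp eax, ebx  (cmp 26,-2)
jne top: taken
add ebx, 14 → ebx=(-2)+14=12
or eax, ebx → eax=26|12=30
halt.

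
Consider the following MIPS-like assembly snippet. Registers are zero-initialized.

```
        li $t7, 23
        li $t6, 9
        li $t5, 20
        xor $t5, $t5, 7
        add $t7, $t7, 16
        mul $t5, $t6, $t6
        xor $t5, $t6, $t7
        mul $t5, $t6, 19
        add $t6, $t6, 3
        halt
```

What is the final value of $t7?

li $t7, 23 → $t7=23
li $t6, 9 → $t6=9
li $t5, 20 → $t5=20
xor $t5, $t5, 7 → $t5=20^7=19
add $t7, $t7, 16 → $t7=23+16=39
mul $t5, $t6, $t6 → $t5=9*9=81
xor $t5, $t6, $t7 → $t5=9^39=46
mul $t5, $t6, 19 → $t5=9*19=171
add $t6, $t6, 3 → $t6=9+3=12
halt.

39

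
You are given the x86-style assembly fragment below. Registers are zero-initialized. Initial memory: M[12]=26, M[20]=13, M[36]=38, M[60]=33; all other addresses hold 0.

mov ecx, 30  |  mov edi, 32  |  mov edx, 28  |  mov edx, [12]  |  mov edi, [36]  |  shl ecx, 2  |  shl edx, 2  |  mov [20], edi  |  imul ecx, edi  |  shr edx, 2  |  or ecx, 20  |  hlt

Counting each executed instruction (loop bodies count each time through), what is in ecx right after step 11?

4564

after mov ecx, 30: ecx=30
after mov edi, 32: edi=32
after mov edx, 28: edx=28
after mov edx, [12]: edx=M[12]=26
after mov edi, [36]: edi=M[36]=38
after shl ecx, 2: ecx=30<<2=120
after shl edx, 2: edx=26<<2=104
mov [20], edi → M[20]=38
after imul ecx, edi: ecx=120*38=4560
after shr edx, 2: edx=104>>2=26
after or ecx, 20: ecx=4560|20=4564
After step 11: ecx = 4564.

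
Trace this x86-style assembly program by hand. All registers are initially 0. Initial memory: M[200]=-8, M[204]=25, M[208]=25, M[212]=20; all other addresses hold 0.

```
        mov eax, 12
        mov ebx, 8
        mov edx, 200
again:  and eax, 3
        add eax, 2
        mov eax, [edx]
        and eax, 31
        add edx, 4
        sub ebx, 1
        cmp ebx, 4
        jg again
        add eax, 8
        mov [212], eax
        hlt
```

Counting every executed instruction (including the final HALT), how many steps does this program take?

38

after mov eax, 12: eax=12
after mov ebx, 8: ebx=8
after mov edx, 200: edx=200
after and eax, 3: eax=12&3=0
after add eax, 2: eax=0+2=2
after mov eax, [edx]: eax=M[200]=-8
after and eax, 31: eax=(-8)&31=24
after add edx, 4: edx=200+4=204
after sub ebx, 1: ebx=8-1=7
cmp ebx, 4  (cmp 7,4)
jg again: taken
after and eax, 3: eax=24&3=0
after add eax, 2: eax=0+2=2
after mov eax, [edx]: eax=M[204]=25
after and eax, 31: eax=25&31=25
after add edx, 4: edx=204+4=208
after sub ebx, 1: ebx=7-1=6
cmp ebx, 4  (cmp 6,4)
jg again: taken
after and eax, 3: eax=25&3=1
after add eax, 2: eax=1+2=3
after mov eax, [edx]: eax=M[208]=25
after and eax, 31: eax=25&31=25
after add edx, 4: edx=208+4=212
after sub ebx, 1: ebx=6-1=5
cmp ebx, 4  (cmp 5,4)
jg again: taken
after and eax, 3: eax=25&3=1
after add eax, 2: eax=1+2=3
after mov eax, [edx]: eax=M[212]=20
after and eax, 31: eax=20&31=20
after add edx, 4: edx=212+4=216
after sub ebx, 1: ebx=5-1=4
cmp ebx, 4  (cmp 4,4)
jg again: not taken
after add eax, 8: eax=20+8=28
mov [212], eax → M[212]=28
halt.
Total executed instructions: 38.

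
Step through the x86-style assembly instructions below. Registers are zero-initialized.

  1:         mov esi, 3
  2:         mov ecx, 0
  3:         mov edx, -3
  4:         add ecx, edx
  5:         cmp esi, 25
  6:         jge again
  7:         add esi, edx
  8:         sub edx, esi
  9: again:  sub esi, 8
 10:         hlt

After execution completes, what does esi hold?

esi=3
ecx=0
edx=-3
ecx=0+(-3)=-3
cmp esi, 25  (cmp 3,25)
jge again: not taken
esi=3+(-3)=0
edx=(-3)-0=-3
esi=0-8=-8
halt.

-8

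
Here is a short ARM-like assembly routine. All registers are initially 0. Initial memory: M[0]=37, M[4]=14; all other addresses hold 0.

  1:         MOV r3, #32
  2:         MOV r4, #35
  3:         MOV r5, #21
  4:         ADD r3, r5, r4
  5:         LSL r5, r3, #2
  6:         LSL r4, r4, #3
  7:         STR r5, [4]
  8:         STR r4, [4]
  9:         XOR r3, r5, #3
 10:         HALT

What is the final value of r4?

MOV r3, #32 → r3=32
MOV r4, #35 → r4=35
MOV r5, #21 → r5=21
ADD r3, r5, r4 → r3=21+35=56
LSL r5, r3, #2 → r5=56<<2=224
LSL r4, r4, #3 → r4=35<<3=280
STR r5, [4] → M[4]=224
STR r4, [4] → M[4]=280
XOR r3, r5, #3 → r3=224^3=227
halt.

280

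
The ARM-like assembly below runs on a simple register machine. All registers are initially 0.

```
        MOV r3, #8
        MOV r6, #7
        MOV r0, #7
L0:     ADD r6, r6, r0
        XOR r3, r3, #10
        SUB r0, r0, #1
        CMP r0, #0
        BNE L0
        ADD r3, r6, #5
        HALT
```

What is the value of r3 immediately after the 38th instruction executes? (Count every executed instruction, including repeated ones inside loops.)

2

r3=8
r6=7
r0=7
r6=7+7=14
r3=8^10=2
r0=7-1=6
CMP r0, #0  (cmp 6,0)
BNE L0: taken
r6=14+6=20
r3=2^10=8
r0=6-1=5
CMP r0, #0  (cmp 5,0)
BNE L0: taken
r6=20+5=25
r3=8^10=2
r0=5-1=4
CMP r0, #0  (cmp 4,0)
BNE L0: taken
r6=25+4=29
r3=2^10=8
r0=4-1=3
CMP r0, #0  (cmp 3,0)
BNE L0: taken
r6=29+3=32
r3=8^10=2
r0=3-1=2
CMP r0, #0  (cmp 2,0)
BNE L0: taken
r6=32+2=34
r3=2^10=8
r0=2-1=1
CMP r0, #0  (cmp 1,0)
BNE L0: taken
r6=34+1=35
r3=8^10=2
r0=1-1=0
CMP r0, #0  (cmp 0,0)
BNE L0: not taken
After step 38: r3 = 2.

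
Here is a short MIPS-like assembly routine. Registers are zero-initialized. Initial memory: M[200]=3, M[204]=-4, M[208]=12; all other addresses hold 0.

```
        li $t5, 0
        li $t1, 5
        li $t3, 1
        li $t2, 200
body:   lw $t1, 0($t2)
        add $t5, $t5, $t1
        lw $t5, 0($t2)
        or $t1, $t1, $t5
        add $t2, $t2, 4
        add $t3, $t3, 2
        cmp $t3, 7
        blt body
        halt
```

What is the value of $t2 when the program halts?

after li $t5, 0: $t5=0
after li $t1, 5: $t1=5
after li $t3, 1: $t3=1
after li $t2, 200: $t2=200
after lw $t1, 0($t2): $t1=M[200]=3
after add $t5, $t5, $t1: $t5=0+3=3
after lw $t5, 0($t2): $t5=M[200]=3
after or $t1, $t1, $t5: $t1=3|3=3
after add $t2, $t2, 4: $t2=200+4=204
after add $t3, $t3, 2: $t3=1+2=3
cmp $t3, 7  (cmp 3,7)
blt body: taken
after lw $t1, 0($t2): $t1=M[204]=-4
after add $t5, $t5, $t1: $t5=3+(-4)=-1
after lw $t5, 0($t2): $t5=M[204]=-4
after or $t1, $t1, $t5: $t1=(-4)|(-4)=-4
after add $t2, $t2, 4: $t2=204+4=208
after add $t3, $t3, 2: $t3=3+2=5
cmp $t3, 7  (cmp 5,7)
blt body: taken
after lw $t1, 0($t2): $t1=M[208]=12
after add $t5, $t5, $t1: $t5=(-4)+12=8
after lw $t5, 0($t2): $t5=M[208]=12
after or $t1, $t1, $t5: $t1=12|12=12
after add $t2, $t2, 4: $t2=208+4=212
after add $t3, $t3, 2: $t3=5+2=7
cmp $t3, 7  (cmp 7,7)
blt body: not taken
halt.

212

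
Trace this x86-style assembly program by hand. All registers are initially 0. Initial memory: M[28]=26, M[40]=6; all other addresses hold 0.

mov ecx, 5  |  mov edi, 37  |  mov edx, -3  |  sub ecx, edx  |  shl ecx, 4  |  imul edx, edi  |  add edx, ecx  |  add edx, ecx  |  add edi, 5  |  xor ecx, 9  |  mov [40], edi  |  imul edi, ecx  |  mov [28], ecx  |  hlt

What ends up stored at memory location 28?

137

after mov ecx, 5: ecx=5
after mov edi, 37: edi=37
after mov edx, -3: edx=-3
after sub ecx, edx: ecx=5-(-3)=8
after shl ecx, 4: ecx=8<<4=128
after imul edx, edi: edx=(-3)*37=-111
after add edx, ecx: edx=(-111)+128=17
after add edx, ecx: edx=17+128=145
after add edi, 5: edi=37+5=42
after xor ecx, 9: ecx=128^9=137
mov [40], edi → M[40]=42
after imul edi, ecx: edi=42*137=5754
mov [28], ecx → M[28]=137
halt.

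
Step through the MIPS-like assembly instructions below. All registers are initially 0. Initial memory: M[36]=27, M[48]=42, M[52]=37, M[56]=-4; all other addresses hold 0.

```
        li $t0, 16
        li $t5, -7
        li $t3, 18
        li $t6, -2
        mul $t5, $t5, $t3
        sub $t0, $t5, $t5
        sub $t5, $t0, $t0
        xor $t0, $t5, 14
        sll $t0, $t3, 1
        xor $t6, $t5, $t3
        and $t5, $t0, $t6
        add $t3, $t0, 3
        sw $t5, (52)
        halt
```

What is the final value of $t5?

li $t0, 16 → $t0=16
li $t5, -7 → $t5=-7
li $t3, 18 → $t3=18
li $t6, -2 → $t6=-2
mul $t5, $t5, $t3 → $t5=(-7)*18=-126
sub $t0, $t5, $t5 → $t0=(-126)-(-126)=0
sub $t5, $t0, $t0 → $t5=0-0=0
xor $t0, $t5, 14 → $t0=0^14=14
sll $t0, $t3, 1 → $t0=18<<1=36
xor $t6, $t5, $t3 → $t6=0^18=18
and $t5, $t0, $t6 → $t5=36&18=0
add $t3, $t0, 3 → $t3=36+3=39
sw $t5, (52) → M[52]=0
halt.

0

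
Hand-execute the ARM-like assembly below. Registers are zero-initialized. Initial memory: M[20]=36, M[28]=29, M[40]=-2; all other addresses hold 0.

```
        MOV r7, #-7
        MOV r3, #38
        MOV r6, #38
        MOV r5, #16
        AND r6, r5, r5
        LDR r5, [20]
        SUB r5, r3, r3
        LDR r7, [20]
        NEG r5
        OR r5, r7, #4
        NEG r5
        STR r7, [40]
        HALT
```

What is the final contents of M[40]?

after MOV r7, #-7: r7=-7
after MOV r3, #38: r3=38
after MOV r6, #38: r6=38
after MOV r5, #16: r5=16
after AND r6, r5, r5: r6=16&16=16
after LDR r5, [20]: r5=M[20]=36
after SUB r5, r3, r3: r5=38-38=0
after LDR r7, [20]: r7=M[20]=36
after NEG r5: r5=-(0)=0
after OR r5, r7, #4: r5=36|4=36
after NEG r5: r5=-(36)=-36
STR r7, [40] → M[40]=36
halt.

36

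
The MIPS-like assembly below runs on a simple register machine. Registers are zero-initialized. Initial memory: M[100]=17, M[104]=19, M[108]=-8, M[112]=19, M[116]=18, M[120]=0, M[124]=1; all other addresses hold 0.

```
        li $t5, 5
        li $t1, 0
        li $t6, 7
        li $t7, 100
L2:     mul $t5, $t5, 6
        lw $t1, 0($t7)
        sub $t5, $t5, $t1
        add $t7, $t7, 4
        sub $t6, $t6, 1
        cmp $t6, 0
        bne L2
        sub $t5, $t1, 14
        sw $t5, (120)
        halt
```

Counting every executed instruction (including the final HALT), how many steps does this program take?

$t5=5
$t1=0
$t6=7
$t7=100
$t5=5*6=30
$t1=M[100]=17
$t5=30-17=13
$t7=100+4=104
$t6=7-1=6
cmp $t6, 0  (cmp 6,0)
bne L2: taken
$t5=13*6=78
$t1=M[104]=19
$t5=78-19=59
$t7=104+4=108
$t6=6-1=5
cmp $t6, 0  (cmp 5,0)
bne L2: taken
$t5=59*6=354
$t1=M[108]=-8
$t5=354-(-8)=362
$t7=108+4=112
$t6=5-1=4
cmp $t6, 0  (cmp 4,0)
bne L2: taken
$t5=362*6=2172
$t1=M[112]=19
$t5=2172-19=2153
$t7=112+4=116
$t6=4-1=3
cmp $t6, 0  (cmp 3,0)
bne L2: taken
$t5=2153*6=12918
$t1=M[116]=18
$t5=12918-18=12900
$t7=116+4=120
$t6=3-1=2
cmp $t6, 0  (cmp 2,0)
bne L2: taken
$t5=12900*6=77400
$t1=M[120]=0
$t5=77400-0=77400
$t7=120+4=124
$t6=2-1=1
cmp $t6, 0  (cmp 1,0)
bne L2: taken
$t5=77400*6=464400
$t1=M[124]=1
$t5=464400-1=464399
$t7=124+4=128
$t6=1-1=0
cmp $t6, 0  (cmp 0,0)
bne L2: not taken
$t5=1-14=-13
sw $t5, (120) → M[120]=-13
halt.
Total executed instructions: 56.

56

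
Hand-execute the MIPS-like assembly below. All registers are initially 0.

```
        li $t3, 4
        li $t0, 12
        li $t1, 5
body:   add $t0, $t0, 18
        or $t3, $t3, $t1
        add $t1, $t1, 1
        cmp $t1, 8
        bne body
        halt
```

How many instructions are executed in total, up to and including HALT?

19

$t3=4
$t0=12
$t1=5
$t0=12+18=30
$t3=4|5=5
$t1=5+1=6
cmp $t1, 8  (cmp 6,8)
bne body: taken
$t0=30+18=48
$t3=5|6=7
$t1=6+1=7
cmp $t1, 8  (cmp 7,8)
bne body: taken
$t0=48+18=66
$t3=7|7=7
$t1=7+1=8
cmp $t1, 8  (cmp 8,8)
bne body: not taken
halt.
Total executed instructions: 19.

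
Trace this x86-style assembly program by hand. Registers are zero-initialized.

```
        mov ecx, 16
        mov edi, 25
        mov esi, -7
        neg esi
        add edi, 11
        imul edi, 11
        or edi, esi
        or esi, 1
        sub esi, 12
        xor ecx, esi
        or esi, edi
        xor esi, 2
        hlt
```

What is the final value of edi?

399

after mov ecx, 16: ecx=16
after mov edi, 25: edi=25
after mov esi, -7: esi=-7
after neg esi: esi=-(-7)=7
after add edi, 11: edi=25+11=36
after imul edi, 11: edi=36*11=396
after or edi, esi: edi=396|7=399
after or esi, 1: esi=7|1=7
after sub esi, 12: esi=7-12=-5
after xor ecx, esi: ecx=16^(-5)=-21
after or esi, edi: esi=(-5)|399=-1
after xor esi, 2: esi=(-1)^2=-3
halt.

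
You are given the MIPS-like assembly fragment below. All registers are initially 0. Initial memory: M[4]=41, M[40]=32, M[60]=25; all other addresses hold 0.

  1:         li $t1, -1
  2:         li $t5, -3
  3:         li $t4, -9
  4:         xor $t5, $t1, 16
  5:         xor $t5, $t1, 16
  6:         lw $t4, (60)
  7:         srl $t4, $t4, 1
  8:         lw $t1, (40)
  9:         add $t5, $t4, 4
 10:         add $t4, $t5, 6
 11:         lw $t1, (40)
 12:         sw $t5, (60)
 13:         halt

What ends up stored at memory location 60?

16

$t1=-1
$t5=-3
$t4=-9
$t5=(-1)^16=-17
$t5=(-1)^16=-17
$t4=M[60]=25
$t4=25>>1=12
$t1=M[40]=32
$t5=12+4=16
$t4=16+6=22
$t1=M[40]=32
sw $t5, (60) → M[60]=16
halt.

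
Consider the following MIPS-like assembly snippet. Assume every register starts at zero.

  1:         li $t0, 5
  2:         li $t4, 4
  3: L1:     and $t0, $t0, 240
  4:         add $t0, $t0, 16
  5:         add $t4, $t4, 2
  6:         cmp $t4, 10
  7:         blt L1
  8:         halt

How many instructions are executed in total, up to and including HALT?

li $t0, 5 → $t0=5
li $t4, 4 → $t4=4
and $t0, $t0, 240 → $t0=5&240=0
add $t0, $t0, 16 → $t0=0+16=16
add $t4, $t4, 2 → $t4=4+2=6
cmp $t4, 10  (cmp 6,10)
blt L1: taken
and $t0, $t0, 240 → $t0=16&240=16
add $t0, $t0, 16 → $t0=16+16=32
add $t4, $t4, 2 → $t4=6+2=8
cmp $t4, 10  (cmp 8,10)
blt L1: taken
and $t0, $t0, 240 → $t0=32&240=32
add $t0, $t0, 16 → $t0=32+16=48
add $t4, $t4, 2 → $t4=8+2=10
cmp $t4, 10  (cmp 10,10)
blt L1: not taken
halt.
Total executed instructions: 18.

18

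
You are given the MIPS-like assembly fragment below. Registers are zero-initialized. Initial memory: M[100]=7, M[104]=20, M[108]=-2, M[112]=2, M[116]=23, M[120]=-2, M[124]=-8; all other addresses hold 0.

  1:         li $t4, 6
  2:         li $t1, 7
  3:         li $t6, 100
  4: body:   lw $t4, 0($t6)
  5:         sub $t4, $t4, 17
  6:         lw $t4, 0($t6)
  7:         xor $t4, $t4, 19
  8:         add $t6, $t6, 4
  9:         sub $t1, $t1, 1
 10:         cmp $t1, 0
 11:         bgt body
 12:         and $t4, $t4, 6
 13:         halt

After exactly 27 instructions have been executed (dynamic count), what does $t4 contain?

$t4=6
$t1=7
$t6=100
$t4=M[100]=7
$t4=7-17=-10
$t4=M[100]=7
$t4=7^19=20
$t6=100+4=104
$t1=7-1=6
cmp $t1, 0  (cmp 6,0)
bgt body: taken
$t4=M[104]=20
$t4=20-17=3
$t4=M[104]=20
$t4=20^19=7
$t6=104+4=108
$t1=6-1=5
cmp $t1, 0  (cmp 5,0)
bgt body: taken
$t4=M[108]=-2
$t4=(-2)-17=-19
$t4=M[108]=-2
$t4=(-2)^19=-19
$t6=108+4=112
$t1=5-1=4
cmp $t1, 0  (cmp 4,0)
bgt body: taken
After step 27: $t4 = -19.

-19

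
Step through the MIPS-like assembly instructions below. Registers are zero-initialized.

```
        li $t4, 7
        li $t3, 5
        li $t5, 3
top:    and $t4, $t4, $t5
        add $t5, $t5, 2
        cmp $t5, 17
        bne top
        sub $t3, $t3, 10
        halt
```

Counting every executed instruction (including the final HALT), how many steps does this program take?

33

li $t4, 7 → $t4=7
li $t3, 5 → $t3=5
li $t5, 3 → $t5=3
and $t4, $t4, $t5 → $t4=7&3=3
add $t5, $t5, 2 → $t5=3+2=5
cmp $t5, 17  (cmp 5,17)
bne top: taken
and $t4, $t4, $t5 → $t4=3&5=1
add $t5, $t5, 2 → $t5=5+2=7
cmp $t5, 17  (cmp 7,17)
bne top: taken
and $t4, $t4, $t5 → $t4=1&7=1
add $t5, $t5, 2 → $t5=7+2=9
cmp $t5, 17  (cmp 9,17)
bne top: taken
and $t4, $t4, $t5 → $t4=1&9=1
add $t5, $t5, 2 → $t5=9+2=11
cmp $t5, 17  (cmp 11,17)
bne top: taken
and $t4, $t4, $t5 → $t4=1&11=1
add $t5, $t5, 2 → $t5=11+2=13
cmp $t5, 17  (cmp 13,17)
bne top: taken
and $t4, $t4, $t5 → $t4=1&13=1
add $t5, $t5, 2 → $t5=13+2=15
cmp $t5, 17  (cmp 15,17)
bne top: taken
and $t4, $t4, $t5 → $t4=1&15=1
add $t5, $t5, 2 → $t5=15+2=17
cmp $t5, 17  (cmp 17,17)
bne top: not taken
sub $t3, $t3, 10 → $t3=5-10=-5
halt.
Total executed instructions: 33.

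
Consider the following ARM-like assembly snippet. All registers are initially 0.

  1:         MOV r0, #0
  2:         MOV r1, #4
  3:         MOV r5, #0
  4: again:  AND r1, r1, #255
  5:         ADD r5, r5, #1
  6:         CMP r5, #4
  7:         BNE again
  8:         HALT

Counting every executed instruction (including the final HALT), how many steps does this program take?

after MOV r0, #0: r0=0
after MOV r1, #4: r1=4
after MOV r5, #0: r5=0
after AND r1, r1, #255: r1=4&255=4
after ADD r5, r5, #1: r5=0+1=1
CMP r5, #4  (cmp 1,4)
BNE again: taken
after AND r1, r1, #255: r1=4&255=4
after ADD r5, r5, #1: r5=1+1=2
CMP r5, #4  (cmp 2,4)
BNE again: taken
after AND r1, r1, #255: r1=4&255=4
after ADD r5, r5, #1: r5=2+1=3
CMP r5, #4  (cmp 3,4)
BNE again: taken
after AND r1, r1, #255: r1=4&255=4
after ADD r5, r5, #1: r5=3+1=4
CMP r5, #4  (cmp 4,4)
BNE again: not taken
halt.
Total executed instructions: 20.

20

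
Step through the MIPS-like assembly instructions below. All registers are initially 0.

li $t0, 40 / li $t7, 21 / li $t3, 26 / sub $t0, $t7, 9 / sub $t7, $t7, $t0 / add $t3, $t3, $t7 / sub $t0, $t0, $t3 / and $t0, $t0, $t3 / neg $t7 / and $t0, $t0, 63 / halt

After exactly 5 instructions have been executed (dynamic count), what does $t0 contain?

after li $t0, 40: $t0=40
after li $t7, 21: $t7=21
after li $t3, 26: $t3=26
after sub $t0, $t7, 9: $t0=21-9=12
after sub $t7, $t7, $t0: $t7=21-12=9
After step 5: $t0 = 12.

12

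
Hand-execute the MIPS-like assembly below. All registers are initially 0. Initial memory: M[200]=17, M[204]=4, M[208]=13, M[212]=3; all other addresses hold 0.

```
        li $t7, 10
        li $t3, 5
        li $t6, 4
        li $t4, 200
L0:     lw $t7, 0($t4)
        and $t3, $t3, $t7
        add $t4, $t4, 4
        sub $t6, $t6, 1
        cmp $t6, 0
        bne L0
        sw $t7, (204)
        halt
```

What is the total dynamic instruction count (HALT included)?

30

$t7=10
$t3=5
$t6=4
$t4=200
$t7=M[200]=17
$t3=5&17=1
$t4=200+4=204
$t6=4-1=3
cmp $t6, 0  (cmp 3,0)
bne L0: taken
$t7=M[204]=4
$t3=1&4=0
$t4=204+4=208
$t6=3-1=2
cmp $t6, 0  (cmp 2,0)
bne L0: taken
$t7=M[208]=13
$t3=0&13=0
$t4=208+4=212
$t6=2-1=1
cmp $t6, 0  (cmp 1,0)
bne L0: taken
$t7=M[212]=3
$t3=0&3=0
$t4=212+4=216
$t6=1-1=0
cmp $t6, 0  (cmp 0,0)
bne L0: not taken
sw $t7, (204) → M[204]=3
halt.
Total executed instructions: 30.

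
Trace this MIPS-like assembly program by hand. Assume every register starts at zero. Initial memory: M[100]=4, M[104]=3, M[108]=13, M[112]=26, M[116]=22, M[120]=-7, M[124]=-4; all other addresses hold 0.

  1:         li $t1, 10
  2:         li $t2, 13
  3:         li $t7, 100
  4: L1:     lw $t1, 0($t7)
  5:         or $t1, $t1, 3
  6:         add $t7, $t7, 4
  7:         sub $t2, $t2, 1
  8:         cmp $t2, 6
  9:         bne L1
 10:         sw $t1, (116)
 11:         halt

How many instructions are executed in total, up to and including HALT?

li $t1, 10 → $t1=10
li $t2, 13 → $t2=13
li $t7, 100 → $t7=100
lw $t1, 0($t7) → $t1=M[100]=4
or $t1, $t1, 3 → $t1=4|3=7
add $t7, $t7, 4 → $t7=100+4=104
sub $t2, $t2, 1 → $t2=13-1=12
cmp $t2, 6  (cmp 12,6)
bne L1: taken
lw $t1, 0($t7) → $t1=M[104]=3
or $t1, $t1, 3 → $t1=3|3=3
add $t7, $t7, 4 → $t7=104+4=108
sub $t2, $t2, 1 → $t2=12-1=11
cmp $t2, 6  (cmp 11,6)
bne L1: taken
lw $t1, 0($t7) → $t1=M[108]=13
or $t1, $t1, 3 → $t1=13|3=15
add $t7, $t7, 4 → $t7=108+4=112
sub $t2, $t2, 1 → $t2=11-1=10
cmp $t2, 6  (cmp 10,6)
bne L1: taken
lw $t1, 0($t7) → $t1=M[112]=26
or $t1, $t1, 3 → $t1=26|3=27
add $t7, $t7, 4 → $t7=112+4=116
sub $t2, $t2, 1 → $t2=10-1=9
cmp $t2, 6  (cmp 9,6)
bne L1: taken
lw $t1, 0($t7) → $t1=M[116]=22
or $t1, $t1, 3 → $t1=22|3=23
add $t7, $t7, 4 → $t7=116+4=120
sub $t2, $t2, 1 → $t2=9-1=8
cmp $t2, 6  (cmp 8,6)
bne L1: taken
lw $t1, 0($t7) → $t1=M[120]=-7
or $t1, $t1, 3 → $t1=(-7)|3=-5
add $t7, $t7, 4 → $t7=120+4=124
sub $t2, $t2, 1 → $t2=8-1=7
cmp $t2, 6  (cmp 7,6)
bne L1: taken
lw $t1, 0($t7) → $t1=M[124]=-4
or $t1, $t1, 3 → $t1=(-4)|3=-1
add $t7, $t7, 4 → $t7=124+4=128
sub $t2, $t2, 1 → $t2=7-1=6
cmp $t2, 6  (cmp 6,6)
bne L1: not taken
sw $t1, (116) → M[116]=-1
halt.
Total executed instructions: 47.

47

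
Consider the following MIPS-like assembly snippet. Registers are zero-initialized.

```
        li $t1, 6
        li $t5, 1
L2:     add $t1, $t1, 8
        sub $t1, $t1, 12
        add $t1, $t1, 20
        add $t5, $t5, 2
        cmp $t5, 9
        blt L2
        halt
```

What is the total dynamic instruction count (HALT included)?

after li $t1, 6: $t1=6
after li $t5, 1: $t5=1
after add $t1, $t1, 8: $t1=6+8=14
after sub $t1, $t1, 12: $t1=14-12=2
after add $t1, $t1, 20: $t1=2+20=22
after add $t5, $t5, 2: $t5=1+2=3
cmp $t5, 9  (cmp 3,9)
blt L2: taken
after add $t1, $t1, 8: $t1=22+8=30
after sub $t1, $t1, 12: $t1=30-12=18
after add $t1, $t1, 20: $t1=18+20=38
after add $t5, $t5, 2: $t5=3+2=5
cmp $t5, 9  (cmp 5,9)
blt L2: taken
after add $t1, $t1, 8: $t1=38+8=46
after sub $t1, $t1, 12: $t1=46-12=34
after add $t1, $t1, 20: $t1=34+20=54
after add $t5, $t5, 2: $t5=5+2=7
cmp $t5, 9  (cmp 7,9)
blt L2: taken
after add $t1, $t1, 8: $t1=54+8=62
after sub $t1, $t1, 12: $t1=62-12=50
after add $t1, $t1, 20: $t1=50+20=70
after add $t5, $t5, 2: $t5=7+2=9
cmp $t5, 9  (cmp 9,9)
blt L2: not taken
halt.
Total executed instructions: 27.

27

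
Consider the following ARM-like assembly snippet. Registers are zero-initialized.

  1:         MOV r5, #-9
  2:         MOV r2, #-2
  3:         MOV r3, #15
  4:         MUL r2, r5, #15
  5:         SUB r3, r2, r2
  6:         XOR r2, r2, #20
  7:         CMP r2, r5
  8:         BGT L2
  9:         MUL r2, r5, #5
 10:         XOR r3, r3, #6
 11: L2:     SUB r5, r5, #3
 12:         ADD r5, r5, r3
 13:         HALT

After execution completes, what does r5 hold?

MOV r5, #-9 → r5=-9
MOV r2, #-2 → r2=-2
MOV r3, #15 → r3=15
MUL r2, r5, #15 → r2=(-9)*15=-135
SUB r3, r2, r2 → r3=(-135)-(-135)=0
XOR r2, r2, #20 → r2=(-135)^20=-147
CMP r2, r5  (cmp -147,-9)
BGT L2: not taken
MUL r2, r5, #5 → r2=(-9)*5=-45
XOR r3, r3, #6 → r3=0^6=6
SUB r5, r5, #3 → r5=(-9)-3=-12
ADD r5, r5, r3 → r5=(-12)+6=-6
halt.

-6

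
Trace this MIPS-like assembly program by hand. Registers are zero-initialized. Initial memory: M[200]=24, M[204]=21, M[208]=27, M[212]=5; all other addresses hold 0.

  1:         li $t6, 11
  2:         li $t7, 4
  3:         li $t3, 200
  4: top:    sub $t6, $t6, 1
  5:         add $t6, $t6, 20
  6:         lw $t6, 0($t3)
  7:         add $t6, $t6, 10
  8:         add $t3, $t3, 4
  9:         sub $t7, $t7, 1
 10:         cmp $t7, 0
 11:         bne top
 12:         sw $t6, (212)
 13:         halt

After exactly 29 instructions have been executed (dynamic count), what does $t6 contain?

56

after li $t6, 11: $t6=11
after li $t7, 4: $t7=4
after li $t3, 200: $t3=200
after sub $t6, $t6, 1: $t6=11-1=10
after add $t6, $t6, 20: $t6=10+20=30
after lw $t6, 0($t3): $t6=M[200]=24
after add $t6, $t6, 10: $t6=24+10=34
after add $t3, $t3, 4: $t3=200+4=204
after sub $t7, $t7, 1: $t7=4-1=3
cmp $t7, 0  (cmp 3,0)
bne top: taken
after sub $t6, $t6, 1: $t6=34-1=33
after add $t6, $t6, 20: $t6=33+20=53
after lw $t6, 0($t3): $t6=M[204]=21
after add $t6, $t6, 10: $t6=21+10=31
after add $t3, $t3, 4: $t3=204+4=208
after sub $t7, $t7, 1: $t7=3-1=2
cmp $t7, 0  (cmp 2,0)
bne top: taken
after sub $t6, $t6, 1: $t6=31-1=30
after add $t6, $t6, 20: $t6=30+20=50
after lw $t6, 0($t3): $t6=M[208]=27
after add $t6, $t6, 10: $t6=27+10=37
after add $t3, $t3, 4: $t3=208+4=212
after sub $t7, $t7, 1: $t7=2-1=1
cmp $t7, 0  (cmp 1,0)
bne top: taken
after sub $t6, $t6, 1: $t6=37-1=36
after add $t6, $t6, 20: $t6=36+20=56
After step 29: $t6 = 56.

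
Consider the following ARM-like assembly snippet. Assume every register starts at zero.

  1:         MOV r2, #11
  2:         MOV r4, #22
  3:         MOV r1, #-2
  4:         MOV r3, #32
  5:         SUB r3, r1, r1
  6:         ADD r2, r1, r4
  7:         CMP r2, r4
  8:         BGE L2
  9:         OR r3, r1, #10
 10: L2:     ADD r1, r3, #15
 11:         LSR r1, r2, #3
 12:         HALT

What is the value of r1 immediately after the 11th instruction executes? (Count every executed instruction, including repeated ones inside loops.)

2

MOV r2, #11 → r2=11
MOV r4, #22 → r4=22
MOV r1, #-2 → r1=-2
MOV r3, #32 → r3=32
SUB r3, r1, r1 → r3=(-2)-(-2)=0
ADD r2, r1, r4 → r2=(-2)+22=20
CMP r2, r4  (cmp 20,22)
BGE L2: not taken
OR r3, r1, #10 → r3=(-2)|10=-2
ADD r1, r3, #15 → r1=(-2)+15=13
LSR r1, r2, #3 → r1=20>>3=2
After step 11: r1 = 2.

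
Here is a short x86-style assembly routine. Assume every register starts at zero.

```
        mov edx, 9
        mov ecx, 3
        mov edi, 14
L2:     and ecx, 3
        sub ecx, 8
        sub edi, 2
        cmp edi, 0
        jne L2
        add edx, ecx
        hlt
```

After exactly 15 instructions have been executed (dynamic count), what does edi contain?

after mov edx, 9: edx=9
after mov ecx, 3: ecx=3
after mov edi, 14: edi=14
after and ecx, 3: ecx=3&3=3
after sub ecx, 8: ecx=3-8=-5
after sub edi, 2: edi=14-2=12
cmp edi, 0  (cmp 12,0)
jne L2: taken
after and ecx, 3: ecx=(-5)&3=3
after sub ecx, 8: ecx=3-8=-5
after sub edi, 2: edi=12-2=10
cmp edi, 0  (cmp 10,0)
jne L2: taken
after and ecx, 3: ecx=(-5)&3=3
after sub ecx, 8: ecx=3-8=-5
After step 15: edi = 10.

10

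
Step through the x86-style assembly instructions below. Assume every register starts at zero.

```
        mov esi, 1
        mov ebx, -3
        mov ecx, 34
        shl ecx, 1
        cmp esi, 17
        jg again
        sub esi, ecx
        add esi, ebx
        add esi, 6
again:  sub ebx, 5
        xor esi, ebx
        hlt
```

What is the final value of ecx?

mov esi, 1 → esi=1
mov ebx, -3 → ebx=-3
mov ecx, 34 → ecx=34
shl ecx, 1 → ecx=34<<1=68
cmp esi, 17  (cmp 1,17)
jg again: not taken
sub esi, ecx → esi=1-68=-67
add esi, ebx → esi=(-67)+(-3)=-70
add esi, 6 → esi=(-70)+6=-64
sub ebx, 5 → ebx=(-3)-5=-8
xor esi, ebx → esi=(-64)^(-8)=56
halt.

68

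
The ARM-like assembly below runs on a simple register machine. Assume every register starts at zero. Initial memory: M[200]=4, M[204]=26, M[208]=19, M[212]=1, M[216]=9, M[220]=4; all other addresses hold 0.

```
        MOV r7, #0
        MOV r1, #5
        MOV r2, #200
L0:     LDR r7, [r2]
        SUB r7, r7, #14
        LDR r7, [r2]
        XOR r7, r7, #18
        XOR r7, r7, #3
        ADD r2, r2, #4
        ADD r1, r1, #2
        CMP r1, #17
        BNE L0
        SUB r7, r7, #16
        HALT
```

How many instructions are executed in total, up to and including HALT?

59

r7=0
r1=5
r2=200
r7=M[200]=4
r7=4-14=-10
r7=M[200]=4
r7=4^18=22
r7=22^3=21
r2=200+4=204
r1=5+2=7
CMP r1, #17  (cmp 7,17)
BNE L0: taken
r7=M[204]=26
r7=26-14=12
r7=M[204]=26
r7=26^18=8
r7=8^3=11
r2=204+4=208
r1=7+2=9
CMP r1, #17  (cmp 9,17)
BNE L0: taken
r7=M[208]=19
r7=19-14=5
r7=M[208]=19
r7=19^18=1
r7=1^3=2
r2=208+4=212
r1=9+2=11
CMP r1, #17  (cmp 11,17)
BNE L0: taken
r7=M[212]=1
r7=1-14=-13
r7=M[212]=1
r7=1^18=19
r7=19^3=16
r2=212+4=216
r1=11+2=13
CMP r1, #17  (cmp 13,17)
BNE L0: taken
r7=M[216]=9
r7=9-14=-5
r7=M[216]=9
r7=9^18=27
r7=27^3=24
r2=216+4=220
r1=13+2=15
CMP r1, #17  (cmp 15,17)
BNE L0: taken
r7=M[220]=4
r7=4-14=-10
r7=M[220]=4
r7=4^18=22
r7=22^3=21
r2=220+4=224
r1=15+2=17
CMP r1, #17  (cmp 17,17)
BNE L0: not taken
r7=21-16=5
halt.
Total executed instructions: 59.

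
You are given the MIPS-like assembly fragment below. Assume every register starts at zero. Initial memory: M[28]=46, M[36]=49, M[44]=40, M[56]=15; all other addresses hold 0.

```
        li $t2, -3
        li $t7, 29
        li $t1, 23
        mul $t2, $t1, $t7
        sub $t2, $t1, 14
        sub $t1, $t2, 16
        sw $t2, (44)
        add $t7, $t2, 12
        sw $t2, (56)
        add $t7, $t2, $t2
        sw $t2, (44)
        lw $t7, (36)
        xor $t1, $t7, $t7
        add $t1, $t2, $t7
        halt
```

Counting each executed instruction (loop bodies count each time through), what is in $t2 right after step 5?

9

after li $t2, -3: $t2=-3
after li $t7, 29: $t7=29
after li $t1, 23: $t1=23
after mul $t2, $t1, $t7: $t2=23*29=667
after sub $t2, $t1, 14: $t2=23-14=9
After step 5: $t2 = 9.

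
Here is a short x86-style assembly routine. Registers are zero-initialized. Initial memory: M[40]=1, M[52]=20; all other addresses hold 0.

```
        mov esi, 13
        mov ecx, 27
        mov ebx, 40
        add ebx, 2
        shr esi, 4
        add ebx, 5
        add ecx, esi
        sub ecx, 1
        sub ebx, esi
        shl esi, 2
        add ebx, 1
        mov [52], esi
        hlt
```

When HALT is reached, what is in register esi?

esi=13
ecx=27
ebx=40
ebx=40+2=42
esi=13>>4=0
ebx=42+5=47
ecx=27+0=27
ecx=27-1=26
ebx=47-0=47
esi=0<<2=0
ebx=47+1=48
mov [52], esi → M[52]=0
halt.

0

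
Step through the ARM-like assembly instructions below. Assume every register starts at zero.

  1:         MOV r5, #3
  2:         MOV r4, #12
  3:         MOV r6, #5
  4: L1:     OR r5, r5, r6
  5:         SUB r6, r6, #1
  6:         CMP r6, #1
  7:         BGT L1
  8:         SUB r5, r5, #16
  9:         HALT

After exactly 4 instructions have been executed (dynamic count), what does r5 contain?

7

after MOV r5, #3: r5=3
after MOV r4, #12: r4=12
after MOV r6, #5: r6=5
after OR r5, r5, r6: r5=3|5=7
After step 4: r5 = 7.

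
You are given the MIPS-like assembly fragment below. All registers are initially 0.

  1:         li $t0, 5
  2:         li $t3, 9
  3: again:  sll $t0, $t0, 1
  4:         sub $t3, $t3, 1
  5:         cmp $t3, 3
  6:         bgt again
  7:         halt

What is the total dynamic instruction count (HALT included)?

$t0=5
$t3=9
$t0=5<<1=10
$t3=9-1=8
cmp $t3, 3  (cmp 8,3)
bgt again: taken
$t0=10<<1=20
$t3=8-1=7
cmp $t3, 3  (cmp 7,3)
bgt again: taken
$t0=20<<1=40
$t3=7-1=6
cmp $t3, 3  (cmp 6,3)
bgt again: taken
$t0=40<<1=80
$t3=6-1=5
cmp $t3, 3  (cmp 5,3)
bgt again: taken
$t0=80<<1=160
$t3=5-1=4
cmp $t3, 3  (cmp 4,3)
bgt again: taken
$t0=160<<1=320
$t3=4-1=3
cmp $t3, 3  (cmp 3,3)
bgt again: not taken
halt.
Total executed instructions: 27.

27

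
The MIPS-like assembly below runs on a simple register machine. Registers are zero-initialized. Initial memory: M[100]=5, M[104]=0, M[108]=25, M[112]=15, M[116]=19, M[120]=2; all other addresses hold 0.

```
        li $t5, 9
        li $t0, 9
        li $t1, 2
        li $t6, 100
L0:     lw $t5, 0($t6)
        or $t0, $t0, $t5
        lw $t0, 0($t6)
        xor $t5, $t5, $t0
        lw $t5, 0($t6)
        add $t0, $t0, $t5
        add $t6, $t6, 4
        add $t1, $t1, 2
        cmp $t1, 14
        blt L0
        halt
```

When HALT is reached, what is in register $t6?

124

$t5=9
$t0=9
$t1=2
$t6=100
$t5=M[100]=5
$t0=9|5=13
$t0=M[100]=5
$t5=5^5=0
$t5=M[100]=5
$t0=5+5=10
$t6=100+4=104
$t1=2+2=4
cmp $t1, 14  (cmp 4,14)
blt L0: taken
$t5=M[104]=0
$t0=10|0=10
$t0=M[104]=0
$t5=0^0=0
$t5=M[104]=0
$t0=0+0=0
$t6=104+4=108
$t1=4+2=6
cmp $t1, 14  (cmp 6,14)
blt L0: taken
$t5=M[108]=25
$t0=0|25=25
$t0=M[108]=25
$t5=25^25=0
$t5=M[108]=25
$t0=25+25=50
$t6=108+4=112
$t1=6+2=8
cmp $t1, 14  (cmp 8,14)
blt L0: taken
$t5=M[112]=15
$t0=50|15=63
$t0=M[112]=15
$t5=15^15=0
$t5=M[112]=15
$t0=15+15=30
$t6=112+4=116
$t1=8+2=10
cmp $t1, 14  (cmp 10,14)
blt L0: taken
$t5=M[116]=19
$t0=30|19=31
$t0=M[116]=19
$t5=19^19=0
$t5=M[116]=19
$t0=19+19=38
$t6=116+4=120
$t1=10+2=12
cmp $t1, 14  (cmp 12,14)
blt L0: taken
$t5=M[120]=2
$t0=38|2=38
$t0=M[120]=2
$t5=2^2=0
$t5=M[120]=2
$t0=2+2=4
$t6=120+4=124
$t1=12+2=14
cmp $t1, 14  (cmp 14,14)
blt L0: not taken
halt.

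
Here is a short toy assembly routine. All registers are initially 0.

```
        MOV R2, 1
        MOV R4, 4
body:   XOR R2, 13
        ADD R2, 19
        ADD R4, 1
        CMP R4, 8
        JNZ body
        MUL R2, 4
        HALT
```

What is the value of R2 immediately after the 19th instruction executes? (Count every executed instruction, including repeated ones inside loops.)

after MOV R2, 1: R2=1
after MOV R4, 4: R4=4
after XOR R2, 13: R2=1^13=12
after ADD R2, 19: R2=12+19=31
after ADD R4, 1: R4=4+1=5
CMP R4, 8  (cmp 5,8)
JNZ body: taken
after XOR R2, 13: R2=31^13=18
after ADD R2, 19: R2=18+19=37
after ADD R4, 1: R4=5+1=6
CMP R4, 8  (cmp 6,8)
JNZ body: taken
after XOR R2, 13: R2=37^13=40
after ADD R2, 19: R2=40+19=59
after ADD R4, 1: R4=6+1=7
CMP R4, 8  (cmp 7,8)
JNZ body: taken
after XOR R2, 13: R2=59^13=54
after ADD R2, 19: R2=54+19=73
After step 19: R2 = 73.

73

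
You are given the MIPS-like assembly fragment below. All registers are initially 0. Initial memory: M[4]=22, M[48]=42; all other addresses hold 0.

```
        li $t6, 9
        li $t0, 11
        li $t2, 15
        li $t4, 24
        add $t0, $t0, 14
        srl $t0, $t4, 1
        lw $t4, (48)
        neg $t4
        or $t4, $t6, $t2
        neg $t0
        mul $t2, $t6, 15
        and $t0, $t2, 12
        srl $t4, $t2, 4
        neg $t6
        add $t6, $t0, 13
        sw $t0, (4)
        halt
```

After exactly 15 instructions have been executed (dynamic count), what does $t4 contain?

$t6=9
$t0=11
$t2=15
$t4=24
$t0=11+14=25
$t0=24>>1=12
$t4=M[48]=42
$t4=-(42)=-42
$t4=9|15=15
$t0=-(12)=-12
$t2=9*15=135
$t0=135&12=4
$t4=135>>4=8
$t6=-(9)=-9
$t6=4+13=17
After step 15: $t4 = 8.

8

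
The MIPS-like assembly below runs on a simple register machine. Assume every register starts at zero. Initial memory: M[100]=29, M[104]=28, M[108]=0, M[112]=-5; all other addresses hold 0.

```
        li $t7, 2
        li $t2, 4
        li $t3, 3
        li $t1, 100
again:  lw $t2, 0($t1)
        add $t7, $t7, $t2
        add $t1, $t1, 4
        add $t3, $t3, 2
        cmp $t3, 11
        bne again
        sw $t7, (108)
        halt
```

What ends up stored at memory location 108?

54

$t7=2
$t2=4
$t3=3
$t1=100
$t2=M[100]=29
$t7=2+29=31
$t1=100+4=104
$t3=3+2=5
cmp $t3, 11  (cmp 5,11)
bne again: taken
$t2=M[104]=28
$t7=31+28=59
$t1=104+4=108
$t3=5+2=7
cmp $t3, 11  (cmp 7,11)
bne again: taken
$t2=M[108]=0
$t7=59+0=59
$t1=108+4=112
$t3=7+2=9
cmp $t3, 11  (cmp 9,11)
bne again: taken
$t2=M[112]=-5
$t7=59+(-5)=54
$t1=112+4=116
$t3=9+2=11
cmp $t3, 11  (cmp 11,11)
bne again: not taken
sw $t7, (108) → M[108]=54
halt.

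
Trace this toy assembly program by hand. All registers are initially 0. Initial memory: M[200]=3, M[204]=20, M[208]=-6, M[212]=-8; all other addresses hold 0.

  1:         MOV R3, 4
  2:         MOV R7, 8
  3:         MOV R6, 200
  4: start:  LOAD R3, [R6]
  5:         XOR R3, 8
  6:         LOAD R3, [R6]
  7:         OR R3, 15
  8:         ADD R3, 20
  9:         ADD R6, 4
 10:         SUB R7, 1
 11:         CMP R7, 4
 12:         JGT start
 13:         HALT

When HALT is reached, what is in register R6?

216

after MOV R3, 4: R3=4
after MOV R7, 8: R7=8
after MOV R6, 200: R6=200
after LOAD R3, [R6]: R3=M[200]=3
after XOR R3, 8: R3=3^8=11
after LOAD R3, [R6]: R3=M[200]=3
after OR R3, 15: R3=3|15=15
after ADD R3, 20: R3=15+20=35
after ADD R6, 4: R6=200+4=204
after SUB R7, 1: R7=8-1=7
CMP R7, 4  (cmp 7,4)
JGT start: taken
after LOAD R3, [R6]: R3=M[204]=20
after XOR R3, 8: R3=20^8=28
after LOAD R3, [R6]: R3=M[204]=20
after OR R3, 15: R3=20|15=31
after ADD R3, 20: R3=31+20=51
after ADD R6, 4: R6=204+4=208
after SUB R7, 1: R7=7-1=6
CMP R7, 4  (cmp 6,4)
JGT start: taken
after LOAD R3, [R6]: R3=M[208]=-6
after XOR R3, 8: R3=(-6)^8=-14
after LOAD R3, [R6]: R3=M[208]=-6
after OR R3, 15: R3=(-6)|15=-1
after ADD R3, 20: R3=(-1)+20=19
after ADD R6, 4: R6=208+4=212
after SUB R7, 1: R7=6-1=5
CMP R7, 4  (cmp 5,4)
JGT start: taken
after LOAD R3, [R6]: R3=M[212]=-8
after XOR R3, 8: R3=(-8)^8=-16
after LOAD R3, [R6]: R3=M[212]=-8
after OR R3, 15: R3=(-8)|15=-1
after ADD R3, 20: R3=(-1)+20=19
after ADD R6, 4: R6=212+4=216
after SUB R7, 1: R7=5-1=4
CMP R7, 4  (cmp 4,4)
JGT start: not taken
halt.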